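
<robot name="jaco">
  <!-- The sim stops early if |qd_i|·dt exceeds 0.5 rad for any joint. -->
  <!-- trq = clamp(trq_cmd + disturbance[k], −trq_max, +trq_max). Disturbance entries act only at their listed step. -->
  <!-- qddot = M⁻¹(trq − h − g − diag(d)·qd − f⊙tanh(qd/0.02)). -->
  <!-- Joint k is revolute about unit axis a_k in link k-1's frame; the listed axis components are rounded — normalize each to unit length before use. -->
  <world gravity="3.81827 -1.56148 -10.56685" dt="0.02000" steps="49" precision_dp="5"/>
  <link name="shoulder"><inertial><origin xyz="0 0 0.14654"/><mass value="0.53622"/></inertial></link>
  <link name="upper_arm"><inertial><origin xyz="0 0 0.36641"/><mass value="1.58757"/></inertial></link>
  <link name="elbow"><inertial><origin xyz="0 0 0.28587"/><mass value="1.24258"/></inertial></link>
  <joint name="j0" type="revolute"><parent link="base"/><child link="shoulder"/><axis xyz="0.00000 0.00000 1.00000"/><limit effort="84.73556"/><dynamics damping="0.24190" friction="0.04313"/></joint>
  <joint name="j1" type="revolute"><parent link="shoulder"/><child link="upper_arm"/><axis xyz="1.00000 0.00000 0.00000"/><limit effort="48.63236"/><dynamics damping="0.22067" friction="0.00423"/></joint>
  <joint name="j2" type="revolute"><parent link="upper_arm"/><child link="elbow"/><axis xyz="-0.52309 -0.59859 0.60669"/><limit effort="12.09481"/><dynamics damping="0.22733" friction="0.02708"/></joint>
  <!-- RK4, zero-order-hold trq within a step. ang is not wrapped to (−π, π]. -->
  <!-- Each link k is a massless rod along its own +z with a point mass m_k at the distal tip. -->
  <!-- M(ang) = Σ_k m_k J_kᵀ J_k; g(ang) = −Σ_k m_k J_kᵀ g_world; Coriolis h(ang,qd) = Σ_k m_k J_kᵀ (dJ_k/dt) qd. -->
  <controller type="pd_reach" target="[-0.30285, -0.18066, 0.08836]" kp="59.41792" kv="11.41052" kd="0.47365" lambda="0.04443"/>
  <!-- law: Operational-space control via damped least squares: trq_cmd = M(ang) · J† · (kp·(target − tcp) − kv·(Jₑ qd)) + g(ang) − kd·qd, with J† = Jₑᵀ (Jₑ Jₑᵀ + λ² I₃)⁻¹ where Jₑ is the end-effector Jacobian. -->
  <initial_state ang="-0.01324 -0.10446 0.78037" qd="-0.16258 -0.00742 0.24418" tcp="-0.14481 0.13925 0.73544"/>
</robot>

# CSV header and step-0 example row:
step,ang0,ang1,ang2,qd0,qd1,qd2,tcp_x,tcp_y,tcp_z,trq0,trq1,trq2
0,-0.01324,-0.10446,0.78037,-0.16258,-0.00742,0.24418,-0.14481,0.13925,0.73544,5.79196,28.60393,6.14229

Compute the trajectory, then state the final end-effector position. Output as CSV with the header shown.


step,ang0,ang1,ang2,qd0,qd1,qd2,tcp_x,tcp_y,tcp_z,trq0,trq1,trq2
1,-0.05578,-0.08723,0.83130,-3.77987,1.67325,4.52538,-0.14863,0.13653,0.73098,6.22206,24.07115,2.78897
2,-0.12247,-0.04750,0.92410,-2.88646,2.29943,4.72592,-0.15844,0.12585,0.72266,4.35348,19.24595,2.18241
3,-0.17747,0.00460,1.01940,-2.55625,2.90538,4.75201,-0.17268,0.10751,0.71316,2.74080,14.40084,1.74889
4,-0.22690,0.06791,1.11229,-2.31041,3.41639,4.49833,-0.19009,0.08352,0.70203,0.91950,6.69489,1.46513
5,-0.26750,0.13836,1.19840,-1.72689,3.62671,4.13665,-0.20980,0.05587,0.68887,-0.72363,-8.25489,1.15001
6,-0.28296,0.20424,1.28112,-0.00541,2.99352,4.26552,-0.23042,0.02699,0.67292,-1.36394,-21.18200,0.44775
7,-0.25999,0.25050,1.37452,2.07772,1.66346,5.17280,-0.24935,-0.00043,0.65322,-1.83494,-22.89239,-0.61002
8,-0.20617,0.27104,1.48697,3.20856,0.39136,6.10496,-0.26432,-0.02481,0.62995,-2.47440,-19.92920,-1.56008
9,-0.13983,0.26930,1.61458,3.40579,-0.57636,6.67742,-0.27474,-0.04598,0.60447,-3.02396,-16.20976,-2.25775
10,-0.07596,0.25135,1.75061,2.98478,-1.23042,6.95791,-0.28099,-0.06416,0.57821,-3.27323,-12.37888,-2.77845
11,-0.02457,0.22335,1.89044,2.16193,-1.57816,7.06355,-0.28372,-0.07956,0.55232,-3.15456,-8.41807,-3.17554
12,0.00797,0.19144,2.03092,1.10660,-1.61696,7.01912,-0.28360,-0.09238,0.52777,-2.74761,-4.44632,-3.43407
13,0.01900,0.16178,2.16826,0.03400,-1.35318,6.72032,-0.28132,-0.10305,0.50550,-2.25785,-0.96776,-3.48809
14,0.01111,0.13988,2.29563,-0.74295,-0.84175,5.97032,-0.27774,-0.11226,0.48650,-1.96899,1.28438,-3.26464
15,-0.00786,0.12957,2.40374,-1.05732,-0.19402,4.76829,-0.27392,-0.12089,0.47133,-1.99183,1.97491,-2.81660
16,-0.02972,0.13214,2.48681,-1.05511,0.44506,3.48364,-0.27086,-0.12953,0.45949,-2.22826,1.40640,-2.36151
17,-0.05104,0.14634,2.54746,-1.03543,0.97179,2.55299,-0.26910,-0.13840,0.44956,-2.50378,0.13007,-2.10856
18,-0.07250,0.16960,2.59350,-1.08251,1.35321,2.02896,-0.26870,-0.14737,0.44010,-2.76892,-1.37002,-2.05553
19,-0.09501,0.19915,2.63157,-1.14589,1.60319,1.75606,-0.26948,-0.15627,0.43028,-3.03785,-2.79273,-2.10586
20,-0.11866,0.23266,2.66557,-1.19948,1.75003,1.62102,-0.27120,-0.16490,0.41981,-3.30446,-4.01055,-2.19680
21,-0.14322,0.26835,2.69758,-1.24039,1.82237,1.55984,-0.27366,-0.17307,0.40865,-3.55161,-4.99734,-2.29532
22,-0.16845,0.30497,2.72870,-1.27058,1.84434,1.53328,-0.27668,-0.18059,0.39687,-3.76474,-5.77309,-2.38269
23,-0.19418,0.34171,2.75938,-1.29192,1.83432,1.51771,-0.28014,-0.18736,0.38460,-3.93481,-6.37382,-2.44924
24,-0.22023,0.37806,2.78971,-1.30535,1.80532,1.50001,-0.28395,-0.19329,0.37199,-4.05766,-6.83683,-2.49156
25,-0.24646,0.41374,2.81958,-1.31093,1.76615,1.47373,-0.28803,-0.19833,0.35917,-4.13253,-7.19473,-2.51018
26,-0.27271,0.44858,2.84880,-1.30821,1.72257,1.43633,-0.29231,-0.20250,0.34625,-4.16093,-7.47410,-2.50790
27,-0.29880,0.48255,2.87714,-1.29645,1.67821,1.38735,-0.29675,-0.20581,0.33332,-4.14583,-7.69615,-2.48866
28,-0.32454,0.51565,2.90437,-1.27487,1.63526,1.32736,-0.30127,-0.20832,0.32046,-4.09141,-7.87815,-2.45681
29,-0.34974,0.54793,2.93029,-1.24285,1.59487,1.25746,-0.30582,-0.21009,0.30773,-4.00302,-8.03457,-2.41679
30,-0.37419,0.57942,2.95471,-1.20011,1.55741,1.17913,-0.31033,-0.21121,0.29517,-3.88736,-8.17795,-2.37289
31,-0.39767,0.61020,2.97749,-1.14687,1.52264,1.09423,-0.31475,-0.21176,0.28282,-3.75249,-8.31893,-2.32913
32,-0.41998,0.64030,2.99851,-1.08392,1.48981,1.00496,-0.31901,-0.21183,0.27069,-3.60755,-8.46592,-2.28911
33,-0.44094,0.66976,3.01771,-1.01263,1.45784,0.91379,-0.32307,-0.21152,0.25881,-3.46210,-8.62444,-2.25580
34,-0.46041,0.69858,3.03509,-0.93481,1.42546,0.82324,-0.32686,-0.21090,0.24721,-3.32514,-8.79663,-2.23139
35,-0.47827,0.72673,3.05067,-0.85261,1.39142,0.73563,-0.33035,-0.21007,0.23591,-3.20423,-8.98132,-2.21707
36,-0.49447,0.75418,3.06455,-0.76821,1.35465,0.65282,-0.33352,-0.20908,0.22494,-3.10471,-9.17462,-2.21310
37,-0.50897,0.78086,3.07683,-0.68367,1.31440,0.57608,-0.33632,-0.20802,0.21431,-3.02951,-9.37089,-2.21887
38,-0.52181,0.80669,3.08764,-0.60082,1.27028,0.50604,-0.33877,-0.20693,0.20407,-2.97929,-9.56390,-2.23309
39,-0.53301,0.83161,3.09712,-0.52108,1.22228,0.44280,-0.34085,-0.20586,0.19424,-2.95290,-9.74778,-2.25412
40,-0.54267,0.85553,3.10539,-0.44556,1.17070,0.38607,-0.34258,-0.20484,0.18484,-2.94796,-9.91768,-2.28014
41,-0.55087,0.87838,3.11259,-0.37501,1.11606,0.33530,-0.34398,-0.20390,0.17591,-2.96140,-10.07010,-2.30942
42,-0.55771,0.90013,3.11883,-0.30990,1.05905,0.28988,-0.34506,-0.20305,0.16744,-2.98989,-10.20296,-2.34040
43,-0.56330,0.92071,3.12421,-0.25047,1.00043,0.24916,-0.34587,-0.20231,0.15947,-3.03019,-10.31545,-2.37179
44,-0.56777,0.94012,3.12882,-0.19678,0.94095,0.21258,-0.34643,-0.20167,0.15200,-3.07929,-10.40779,-2.40261
45,-0.57122,0.95833,3.13273,-0.14877,0.88134,0.17965,-0.34676,-0.20115,0.14502,-3.13453,-10.48101,-2.43212
46,-0.57377,0.97536,3.13602,-0.10628,0.82226,0.14996,-0.34691,-0.20074,0.13854,-3.19365,-10.53667,-2.45983
47,-0.57552,0.99122,3.13874,-0.06908,0.76426,0.12322,-0.34690,-0.20042,0.13253,-3.25474,-10.57664,-2.48543
48,-0.57657,1.00594,3.14096,-0.03695,0.70780,0.09929,-0.34675,-0.20021,0.12700,-3.31615,-10.60302,-2.50880
49,-0.57704,1.01954,3.14273,-0.01036,0.65306,0.07920,-0.34650,-0.20008,0.12192,,,
# final tcp position (m): -0.34650 -0.20008 0.12192


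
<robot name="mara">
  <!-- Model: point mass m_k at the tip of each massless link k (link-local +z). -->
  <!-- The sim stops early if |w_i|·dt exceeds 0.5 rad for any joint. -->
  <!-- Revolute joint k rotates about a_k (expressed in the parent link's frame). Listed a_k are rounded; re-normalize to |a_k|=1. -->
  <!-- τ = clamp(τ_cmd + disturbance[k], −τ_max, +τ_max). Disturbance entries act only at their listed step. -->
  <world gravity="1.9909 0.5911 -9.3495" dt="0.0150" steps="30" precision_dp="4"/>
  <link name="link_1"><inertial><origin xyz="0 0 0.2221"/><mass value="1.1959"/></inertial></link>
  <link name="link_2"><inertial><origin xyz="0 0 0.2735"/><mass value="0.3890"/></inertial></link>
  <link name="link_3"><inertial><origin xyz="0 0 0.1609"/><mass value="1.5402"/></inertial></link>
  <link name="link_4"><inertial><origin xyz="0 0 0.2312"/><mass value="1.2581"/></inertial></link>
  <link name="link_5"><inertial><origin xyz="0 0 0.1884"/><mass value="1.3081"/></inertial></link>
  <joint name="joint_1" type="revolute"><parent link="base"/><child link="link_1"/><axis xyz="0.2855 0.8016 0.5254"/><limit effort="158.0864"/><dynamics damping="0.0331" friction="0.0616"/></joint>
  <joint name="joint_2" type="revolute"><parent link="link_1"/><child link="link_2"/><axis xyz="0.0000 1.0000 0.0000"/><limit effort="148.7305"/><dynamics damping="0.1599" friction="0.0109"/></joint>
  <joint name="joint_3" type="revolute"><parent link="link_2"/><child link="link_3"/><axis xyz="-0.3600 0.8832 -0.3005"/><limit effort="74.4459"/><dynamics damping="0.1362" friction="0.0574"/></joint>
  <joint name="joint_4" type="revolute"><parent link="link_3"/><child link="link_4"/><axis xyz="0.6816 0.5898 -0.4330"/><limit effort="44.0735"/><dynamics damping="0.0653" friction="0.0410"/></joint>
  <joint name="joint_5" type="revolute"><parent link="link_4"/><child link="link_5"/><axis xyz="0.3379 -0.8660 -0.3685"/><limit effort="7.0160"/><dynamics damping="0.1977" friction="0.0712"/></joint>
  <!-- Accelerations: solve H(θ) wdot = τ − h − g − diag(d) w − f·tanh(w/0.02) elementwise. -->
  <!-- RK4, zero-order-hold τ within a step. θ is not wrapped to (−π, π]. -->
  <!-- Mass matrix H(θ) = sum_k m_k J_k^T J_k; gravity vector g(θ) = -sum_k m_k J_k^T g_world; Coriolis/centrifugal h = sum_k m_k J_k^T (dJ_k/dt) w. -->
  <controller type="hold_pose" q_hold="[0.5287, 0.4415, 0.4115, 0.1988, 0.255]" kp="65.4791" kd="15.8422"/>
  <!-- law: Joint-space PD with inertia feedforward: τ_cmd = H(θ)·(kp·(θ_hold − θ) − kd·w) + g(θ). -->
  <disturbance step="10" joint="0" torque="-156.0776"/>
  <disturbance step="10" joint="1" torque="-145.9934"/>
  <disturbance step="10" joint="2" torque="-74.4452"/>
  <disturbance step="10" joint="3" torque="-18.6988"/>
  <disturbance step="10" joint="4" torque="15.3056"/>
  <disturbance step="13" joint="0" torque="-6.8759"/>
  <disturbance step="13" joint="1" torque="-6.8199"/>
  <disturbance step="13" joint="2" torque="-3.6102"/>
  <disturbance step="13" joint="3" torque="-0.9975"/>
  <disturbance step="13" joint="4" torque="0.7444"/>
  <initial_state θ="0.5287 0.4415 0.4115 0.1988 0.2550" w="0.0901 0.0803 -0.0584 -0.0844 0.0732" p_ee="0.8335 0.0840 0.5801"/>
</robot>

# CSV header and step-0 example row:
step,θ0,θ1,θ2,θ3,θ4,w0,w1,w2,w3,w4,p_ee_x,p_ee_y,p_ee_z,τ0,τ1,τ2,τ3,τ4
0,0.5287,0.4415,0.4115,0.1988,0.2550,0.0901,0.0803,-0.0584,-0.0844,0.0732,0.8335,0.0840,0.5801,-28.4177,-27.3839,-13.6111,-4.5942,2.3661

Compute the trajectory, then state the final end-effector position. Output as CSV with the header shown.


step,θ0,θ1,θ2,θ3,θ4,w0,w1,w2,w3,w4,p_ee_x,p_ee_y,p_ee_z,τ0,τ1,τ2,τ3,τ4
1,0.5299,0.4424,0.4108,0.1977,0.2556,0.0731,0.0433,-0.0297,-0.0564,0.0161,0.8341,0.0846,0.5792,-27.7549,-26.7781,-13.3117,-4.5713,2.3257
2,0.5309,0.4429,0.4105,0.1970,0.2556,0.0589,0.0139,0.0016,-0.0298,0.0179,0.8345,0.0851,0.5785,-27.2000,-26.2715,-13.0570,-4.5492,2.2804
3,0.5315,0.4433,0.4103,0.1966,0.2556,0.0388,0.0114,0.0052,-0.0176,0.0159,0.8348,0.0854,0.5780,-26.7391,-25.8500,-12.8356,-4.5268,2.2387
4,0.5319,0.4437,0.4102,0.1963,0.2555,0.0239,0.0084,0.0077,-0.0087,0.0154,0.8351,0.0857,0.5776,-26.3578,-25.4995,-12.6512,-4.5044,2.2034
5,0.5321,0.4440,0.4101,0.1961,0.2554,0.0135,0.0049,0.0095,-0.0024,0.0153,0.8352,0.0858,0.5774,-26.0438,-25.2089,-12.4982,-4.4825,2.1738
6,0.5321,0.4443,0.4100,0.1960,0.2552,0.0070,-0.0000,0.0114,0.0023,0.0155,0.8353,0.0859,0.5772,-25.7867,-24.9685,-12.3715,-4.4619,2.1491
7,0.5321,0.4444,0.4099,0.1959,0.2551,0.0031,-0.0050,0.0129,0.0058,0.0158,0.8354,0.0859,0.5771,-25.5767,-24.7703,-12.2669,-4.4433,2.1286
8,0.5320,0.4446,0.4098,0.1959,0.2550,0.0006,-0.0094,0.0139,0.0082,0.0159,0.8354,0.0859,0.5771,-25.4054,-24.6074,-12.1809,-4.4269,2.1117
9,0.5319,0.4446,0.4098,0.1959,0.2549,-0.0009,-0.0128,0.0143,0.0098,0.0159,0.8353,0.0859,0.5771,-25.2659,-24.4742,-12.1105,-4.4128,2.0979
10,0.5317,0.4447,0.4097,0.1960,0.2548,-0.0019,-0.0154,0.0145,0.0108,0.0158,0.8353,0.0859,0.5772,-158.0864,-148.7305,-74.4459,-23.0996,7.0160
11,0.5156,0.4628,0.3806,0.1818,0.1857,-1.9911,2.1729,-3.6499,-1.7141,-8.7866,0.8343,0.0857,0.5800,7.5536,6.2252,3.2402,0.1528,0.6435
12,0.4939,0.4830,0.3419,0.1645,0.0865,-0.9941,0.6585,-1.6255,-0.6825,-4.6312,0.8311,0.0852,0.5853,1.7529,0.7868,0.4664,-0.6717,0.5865
13,0.4830,0.4873,0.3261,0.1582,0.0358,-0.5060,-0.0090,-0.5529,-0.2054,-2.2539,0.8277,0.0843,0.5900,-9.9828,-10.6255,-5.4735,-2.3863,1.4351
14,0.4775,0.4844,0.3223,0.1570,0.0127,-0.2483,-0.3323,-0.0146,0.0208,-0.9056,0.8248,0.0832,0.5941,-5.5020,-6.0002,-2.9245,-1.7530,0.6788
15,0.4747,0.4795,0.3233,0.1578,0.0043,-0.1325,-0.3087,0.1234,0.0688,-0.2646,0.8225,0.0820,0.5976,-9.2273,-9.5419,-4.6896,-2.2937,0.8993
16,0.4732,0.4753,0.3254,0.1589,0.0031,-0.0636,-0.2298,0.1392,0.0726,0.0596,0.8208,0.0811,0.6001,-12.3346,-12.4928,-6.1542,-2.7452,1.1111
17,0.4725,0.4727,0.3269,0.1598,0.0044,-0.0243,-0.1221,0.0644,0.0473,0.1130,0.8198,0.0804,0.6018,-14.9151,-14.9403,-7.3677,-3.1211,1.3239
18,0.4724,0.4715,0.3275,0.1604,0.0063,0.0051,-0.0399,0.0120,0.0293,0.1520,0.8194,0.0800,0.6026,-17.0425,-16.9626,-8.3706,-3.4343,1.5015
19,0.4726,0.4714,0.3275,0.1607,0.0089,0.0306,0.0066,-0.0000,0.0248,0.2014,0.8193,0.0797,0.6029,-18.7821,-18.6269,-9.2058,-3.6956,1.6494
20,0.4732,0.4717,0.3274,0.1611,0.0122,0.0526,0.0346,-0.0020,0.0241,0.2349,0.8196,0.0796,0.6027,-20.2071,-19.9896,-9.8912,-3.9109,1.7728
21,0.4742,0.4724,0.3274,0.1614,0.0158,0.0699,0.0541,-0.0038,0.0234,0.2519,0.8201,0.0796,0.6022,-21.3727,-21.1020,-10.4484,-4.0875,1.8749
22,0.4753,0.4733,0.3273,0.1618,0.0196,0.0830,0.0671,-0.0050,0.0227,0.2591,0.8208,0.0797,0.6013,-22.3215,-22.0057,-10.8988,-4.2314,1.9584
23,0.4766,0.4743,0.3272,0.1621,0.0236,0.0924,0.0753,-0.0056,0.0220,0.2599,0.8216,0.0799,0.6002,-23.0891,-22.7352,-11.2602,-4.3480,2.0261
24,0.4781,0.4755,0.3272,0.1624,0.0275,0.0985,0.0801,-0.0058,0.0211,0.2568,0.8225,0.0802,0.5990,-23.7058,-23.3200,-11.5475,-4.4417,2.0803
25,0.4796,0.4767,0.3271,0.1628,0.0313,0.1019,0.0825,-0.0057,0.0201,0.2513,0.8234,0.0804,0.5977,-24.1970,-23.7846,-11.7735,-4.5163,2.1233
26,0.4811,0.4779,0.3271,0.1631,0.0350,0.1029,0.0832,-0.0054,0.0190,0.2442,0.8244,0.0808,0.5964,-24.5842,-24.1499,-11.9490,-4.5751,2.1567
27,0.4827,0.4791,0.3270,0.1634,0.0387,0.1021,0.0827,-0.0050,0.0177,0.2363,0.8253,0.0811,0.5950,-24.8856,-24.4334,-12.0831,-4.6209,2.1823
28,0.4842,0.4803,0.3270,0.1636,0.0422,0.0997,0.0814,-0.0045,0.0164,0.2280,0.8263,0.0814,0.5936,-25.1164,-24.6497,-12.1832,-4.6559,2.2015
29,0.4857,0.4815,0.3270,0.1639,0.0456,0.0962,0.0794,-0.0039,0.0150,0.2196,0.8272,0.0818,0.5923,-25.2893,-24.8112,-12.2557,-4.6821,2.2153
30,0.4871,0.4826,0.3270,0.1641,0.0489,0.0918,0.0771,-0.0032,0.0136,0.2113,0.8280,0.0821,0.5910,,,,,
# final p_ee position (m): 0.8280 0.0821 0.5910


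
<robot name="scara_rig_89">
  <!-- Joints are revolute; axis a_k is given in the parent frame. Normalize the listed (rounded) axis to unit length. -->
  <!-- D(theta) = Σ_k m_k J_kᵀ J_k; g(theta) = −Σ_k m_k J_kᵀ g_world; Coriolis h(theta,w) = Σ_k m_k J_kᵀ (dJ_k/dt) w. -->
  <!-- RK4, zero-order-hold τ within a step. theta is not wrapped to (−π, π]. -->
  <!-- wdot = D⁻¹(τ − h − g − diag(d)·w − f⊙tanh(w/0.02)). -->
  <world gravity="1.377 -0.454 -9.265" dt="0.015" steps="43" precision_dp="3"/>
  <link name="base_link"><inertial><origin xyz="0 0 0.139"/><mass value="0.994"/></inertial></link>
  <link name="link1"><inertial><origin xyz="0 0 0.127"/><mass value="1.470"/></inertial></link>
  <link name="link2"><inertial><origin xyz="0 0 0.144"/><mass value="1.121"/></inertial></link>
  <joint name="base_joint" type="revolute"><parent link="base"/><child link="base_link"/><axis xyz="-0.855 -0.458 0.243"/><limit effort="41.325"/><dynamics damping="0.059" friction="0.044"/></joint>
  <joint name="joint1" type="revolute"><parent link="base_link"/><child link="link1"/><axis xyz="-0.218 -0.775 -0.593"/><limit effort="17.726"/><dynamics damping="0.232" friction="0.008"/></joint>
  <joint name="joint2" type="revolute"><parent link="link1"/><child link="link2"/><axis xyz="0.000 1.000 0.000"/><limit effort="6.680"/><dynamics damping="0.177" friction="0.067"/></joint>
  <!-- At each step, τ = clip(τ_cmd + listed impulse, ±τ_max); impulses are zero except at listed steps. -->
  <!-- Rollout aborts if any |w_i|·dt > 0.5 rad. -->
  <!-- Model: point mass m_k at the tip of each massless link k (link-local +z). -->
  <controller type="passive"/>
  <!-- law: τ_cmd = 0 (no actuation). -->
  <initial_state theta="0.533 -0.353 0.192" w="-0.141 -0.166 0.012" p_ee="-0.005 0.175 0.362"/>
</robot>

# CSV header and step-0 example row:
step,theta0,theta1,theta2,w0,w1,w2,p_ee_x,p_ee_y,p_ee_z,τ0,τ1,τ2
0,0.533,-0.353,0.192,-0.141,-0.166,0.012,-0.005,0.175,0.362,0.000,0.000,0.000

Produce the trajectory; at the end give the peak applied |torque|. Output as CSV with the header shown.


step,theta0,theta1,theta2,w0,w1,w2,p_ee_x,p_ee_y,p_ee_z,τ0,τ1,τ2
1,0.532,-0.358,0.192,0.064,-0.486,0.110,-0.004,0.175,0.362,0.000,0.000,0.000
2,0.535,-0.369,0.193,0.266,-0.848,0.092,-0.002,0.176,0.361,0.000,0.000,0.000
3,0.540,-0.384,0.195,0.455,-1.142,0.165,0.000,0.178,0.360,0.000,0.000,0.000
4,0.549,-0.403,0.199,0.636,-1.402,0.275,0.003,0.180,0.358,0.000,0.000,0.000
5,0.559,-0.425,0.204,0.812,-1.646,0.399,0.006,0.184,0.355,0.000,0.000,0.000
6,0.573,-0.452,0.211,0.984,-1.883,0.525,0.010,0.189,0.351,0.000,0.000,0.000
7,0.589,-0.482,0.219,1.154,-2.118,0.648,0.014,0.194,0.346,0.000,0.000,0.000
8,0.608,-0.516,0.230,1.322,-2.354,0.766,0.018,0.200,0.341,0.000,0.000,0.000
9,0.629,-0.553,0.242,1.490,-2.593,0.876,0.023,0.207,0.334,0.000,0.000,0.000
10,0.652,-0.593,0.256,1.659,-2.837,0.976,0.028,0.215,0.326,0.000,0.000,0.000
11,0.678,-0.638,0.272,1.831,-3.086,1.065,0.033,0.223,0.317,0.000,0.000,0.000
12,0.707,-0.686,0.288,2.007,-3.342,1.139,0.038,0.232,0.306,0.000,0.000,0.000
13,0.739,-0.738,0.306,2.190,-3.604,1.195,0.044,0.242,0.293,0.000,0.000,0.000
14,0.773,-0.794,0.324,2.382,-3.871,1.231,0.049,0.252,0.279,0.000,0.000,0.000
15,0.810,-0.854,0.342,2.589,-4.140,1.241,0.054,0.261,0.262,0.000,0.000,0.000
16,0.851,-0.918,0.361,2.816,-4.407,1.223,0.059,0.271,0.244,0.000,0.000,0.000
17,0.895,-0.986,0.379,3.068,-4.663,1.174,0.064,0.281,0.223,0.000,0.000,0.000
18,0.943,-1.058,0.396,3.358,-4.896,1.090,0.068,0.290,0.201,0.000,0.000,0.000
19,0.996,-1.133,0.411,3.696,-5.086,0.974,0.071,0.298,0.176,0.000,0.000,0.000
20,1.054,-1.210,0.425,4.103,-5.204,0.827,0.073,0.305,0.148,0.000,0.000,0.000
21,1.119,-1.289,0.436,4.600,-5.211,0.659,0.074,0.311,0.119,0.000,0.000,0.000
22,1.193,-1.366,0.445,5.215,-5.052,0.484,0.074,0.315,0.088,0.000,0.000,0.000
23,1.277,-1.439,0.451,5.980,-4.660,0.321,0.073,0.317,0.055,0.000,0.000,0.000
24,1.373,-1.504,0.455,6.916,-3.960,0.191,0.070,0.317,0.021,0.000,0.000,0.000
25,1.485,-1.556,0.457,8.018,-2.898,0.103,0.067,0.314,-0.014,0.000,0.000,0.000
26,1.614,-1.589,0.458,9.227,-1.470,0.040,0.062,0.309,-0.050,0.000,0.000,0.000
27,1.762,-1.599,0.458,10.410,0.271,-0.004,0.057,0.301,-0.085,0.000,0.000,0.000
28,1.925,-1.581,0.457,11.376,2.136,-0.154,0.051,0.292,-0.121,0.000,0.000,0.000
29,2.101,-1.535,0.451,11.944,3.835,-0.687,0.043,0.279,-0.157,0.000,0.000,0.000
30,2.281,-1.467,0.434,12.006,5.189,-1.657,0.033,0.264,-0.193,0.000,0.000,0.000
31,2.459,-1.382,0.400,11.577,6.120,-2.992,0.020,0.246,-0.230,0.000,0.000,0.000
32,2.627,-1.286,0.344,10.772,6.677,-4.475,0.005,0.222,-0.268,0.000,0.000,0.000
33,2.781,-1.183,0.266,9.751,7.030,-5.761,-0.014,0.191,-0.304,0.000,0.000,0.000
34,2.919,-1.075,0.173,8.656,7.399,-6.488,-0.033,0.152,-0.336,0.000,0.000,0.000
35,3.040,-0.960,0.075,7.585,7.932,-6.471,-0.054,0.105,-0.363,0.000,0.000,0.000
36,3.147,-0.836,-0.017,6.592,8.614,-5.816,-0.073,0.052,-0.380,0.000,0.000,0.000
37,3.239,-0.701,-0.098,5.713,9.305,-4.830,-0.089,-0.005,-0.387,0.000,0.000,0.000
38,3.319,-0.557,-0.162,4.976,9.834,-3.826,-0.102,-0.063,-0.385,0.000,0.000,0.000
39,3.389,-0.408,-0.213,4.409,10.059,-3.016,-0.110,-0.120,-0.372,0.000,0.000,0.000
40,3.452,-0.258,-0.254,4.043,9.877,-2.489,-0.113,-0.173,-0.351,0.000,0.000,0.000
41,3.511,-0.114,-0.289,3.921,9.218,-2.222,-0.111,-0.220,-0.324,0.000,0.000,0.000
42,3.571,0.016,-0.322,4.081,8.058,-2.100,-0.105,-0.261,-0.291,0.000,0.000,0.000
43,3.635,0.126,-0.352,4.520,6.468,-1.945,-0.095,-0.295,-0.256,,,
# max |τ| (N·m): 0.000


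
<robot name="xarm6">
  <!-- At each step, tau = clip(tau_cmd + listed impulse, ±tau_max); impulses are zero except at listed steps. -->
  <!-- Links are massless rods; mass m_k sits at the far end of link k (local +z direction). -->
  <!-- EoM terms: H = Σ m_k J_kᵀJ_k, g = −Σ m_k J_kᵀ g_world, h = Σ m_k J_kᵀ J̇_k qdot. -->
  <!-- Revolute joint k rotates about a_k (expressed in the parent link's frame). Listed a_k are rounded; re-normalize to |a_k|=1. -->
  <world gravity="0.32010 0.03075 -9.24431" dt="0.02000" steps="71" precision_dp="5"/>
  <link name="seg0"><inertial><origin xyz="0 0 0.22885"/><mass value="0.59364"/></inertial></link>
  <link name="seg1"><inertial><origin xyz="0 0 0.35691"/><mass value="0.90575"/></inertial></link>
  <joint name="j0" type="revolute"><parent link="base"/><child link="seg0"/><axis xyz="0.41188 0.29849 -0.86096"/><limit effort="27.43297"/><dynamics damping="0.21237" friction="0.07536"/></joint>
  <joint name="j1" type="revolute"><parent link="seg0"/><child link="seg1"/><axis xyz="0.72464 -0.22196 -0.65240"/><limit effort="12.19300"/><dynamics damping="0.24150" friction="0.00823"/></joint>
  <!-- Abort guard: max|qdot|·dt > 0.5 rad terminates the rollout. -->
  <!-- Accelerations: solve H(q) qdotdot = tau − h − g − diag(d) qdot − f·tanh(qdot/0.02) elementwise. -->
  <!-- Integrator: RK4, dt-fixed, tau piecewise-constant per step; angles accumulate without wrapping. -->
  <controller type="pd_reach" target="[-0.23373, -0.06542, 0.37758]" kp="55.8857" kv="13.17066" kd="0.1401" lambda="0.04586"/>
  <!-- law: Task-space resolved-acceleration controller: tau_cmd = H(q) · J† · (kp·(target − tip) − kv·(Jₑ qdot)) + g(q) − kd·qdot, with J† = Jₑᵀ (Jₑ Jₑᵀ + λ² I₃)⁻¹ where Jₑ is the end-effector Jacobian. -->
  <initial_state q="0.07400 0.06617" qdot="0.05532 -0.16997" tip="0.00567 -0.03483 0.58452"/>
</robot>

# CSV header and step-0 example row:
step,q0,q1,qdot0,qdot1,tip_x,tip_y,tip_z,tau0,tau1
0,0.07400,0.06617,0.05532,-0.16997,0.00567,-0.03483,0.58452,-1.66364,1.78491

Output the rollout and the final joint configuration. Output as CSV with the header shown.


step,q0,q1,qdot0,qdot1,tip_x,tip_y,tip_z,tau0,tau1
1,0.06599,0.07405,-0.82841,0.92438,0.00367,-0.03482,0.58449,-1.20421,1.16798
2,0.04436,0.09861,-1.32847,1.51792,-0.00204,-0.03569,0.58428,-0.92641,0.79302
3,0.01485,0.13213,-1.62208,1.82950,-0.00977,-0.03706,0.58380,-0.74823,0.55255
4,-0.01933,0.17023,-1.79734,1.97974,-0.01854,-0.03871,0.58302,-0.62937,0.38712
5,-0.05630,0.21038,-1.90325,2.03746,-0.02778,-0.04055,0.58192,-0.54648,0.26371
6,-0.09497,0.25113,-1.96763,2.04177,-0.03713,-0.04249,0.58051,-0.48581,0.16418
7,-0.13467,0.29166,-2.00647,2.01488,-0.04640,-0.04451,0.57881,-0.43917,0.07872
8,-0.17499,0.33145,-2.02910,1.96953,-0.05545,-0.04658,0.57686,-0.40164,0.00206
9,-0.21564,0.37023,-2.04101,1.91312,-0.06421,-0.04868,0.57469,-0.37021,-0.06853
10,-0.25647,0.40781,-2.04548,1.85002,-0.07262,-0.05081,0.57233,-0.34302,-0.13443
11,-0.29732,0.44409,-2.04452,1.78288,-0.08066,-0.05295,0.56983,-0.31893,-0.19631
12,-0.33812,0.47900,-2.03938,1.71340,-0.08831,-0.05508,0.56721,-0.29716,-0.25445
13,-0.37878,0.51252,-2.03088,1.64269,-0.09556,-0.05721,0.56450,-0.27723,-0.30896
14,-0.41925,0.54462,-2.01960,1.57154,-0.10240,-0.05931,0.56173,-0.25877,-0.35986
15,-0.45946,0.57530,-2.00598,1.50052,-0.10885,-0.06138,0.55892,-0.24153,-0.40716
16,-0.49939,0.60456,-1.99038,1.43009,-0.11490,-0.06341,0.55611,-0.22531,-0.45085
17,-0.53899,0.63243,-1.97313,1.36059,-0.12058,-0.06538,0.55331,-0.20993,-0.49094
18,-0.57823,0.65893,-1.95454,1.29232,-0.12589,-0.06729,0.55054,-0.19527,-0.52746
19,-0.61708,0.68407,-1.93487,1.22550,-0.13086,-0.06912,0.54782,-0.18119,-0.56046
20,-0.65554,0.70790,-1.91437,1.16032,-0.13549,-0.07088,0.54515,-0.16759,-0.58999
21,-0.69358,0.73044,-1.89327,1.09693,-0.13981,-0.07255,0.54256,-0.15438,-0.61614
22,-0.73120,0.75174,-1.87175,1.03542,-0.14385,-0.07413,0.54004,-0.14149,-0.63899
23,-0.76838,0.77183,-1.84997,0.97589,-0.14761,-0.07560,0.53761,-0.12883,-0.65864
24,-0.80513,0.79075,-1.82805,0.91838,-0.15113,-0.07698,0.53527,-0.11636,-0.67519
25,-0.84144,0.80854,-1.80607,0.86294,-0.15441,-0.07825,0.53302,-0.10401,-0.68876
26,-0.87731,0.82525,-1.78408,0.80956,-0.15749,-0.07941,0.53087,-0.09176,-0.69946
27,-0.91274,0.84091,-1.76211,0.75827,-0.16038,-0.08047,0.52882,-0.07956,-0.70740
28,-0.94773,0.85557,-1.74015,0.70904,-0.16310,-0.08141,0.52687,-0.06738,-0.71272
29,-0.98228,0.86926,-1.71819,0.66186,-0.16567,-0.08225,0.52501,-0.05520,-0.71552
30,-1.01640,0.88204,-1.69619,0.61671,-0.16809,-0.08298,0.52324,-0.04300,-0.71595
31,-1.05007,0.89393,-1.67412,0.57356,-0.17040,-0.08361,0.52156,-0.03077,-0.71411
32,-1.08331,0.90498,-1.65194,0.53237,-0.17261,-0.08413,0.51997,-0.01851,-0.71014
33,-1.11610,0.91523,-1.62960,0.49313,-0.17472,-0.08456,0.51847,-0.00620,-0.70416
34,-1.14844,0.92471,-1.60707,0.45578,-0.17675,-0.08490,0.51704,0.00615,-0.69630
35,-1.18033,0.93346,-1.58432,0.42030,-0.17871,-0.08514,0.51569,0.01854,-0.68667
36,-1.21176,0.94153,-1.56131,0.38665,-0.18062,-0.08531,0.51440,0.03095,-0.67541
37,-1.24273,0.94894,-1.53804,0.35479,-0.18247,-0.08540,0.51318,0.04339,-0.66263
38,-1.27323,0.95573,-1.51449,0.32468,-0.18429,-0.08541,0.51202,0.05583,-0.64845
39,-1.30325,0.96194,-1.49067,0.29628,-0.18607,-0.08536,0.51092,0.06827,-0.63301
40,-1.33280,0.96760,-1.46658,0.26955,-0.18783,-0.08525,0.50987,0.08067,-0.61640
41,-1.36187,0.97274,-1.44223,0.24445,-0.18956,-0.08509,0.50886,0.09304,-0.59875
42,-1.39045,0.97739,-1.41764,0.22094,-0.19128,-0.08488,0.50790,0.10534,-0.58018
43,-1.41853,0.98159,-1.39285,0.19897,-0.19298,-0.08464,0.50697,0.11757,-0.56078
44,-1.44612,0.98537,-1.36787,0.17849,-0.19467,-0.08435,0.50608,0.12969,-0.54066
45,-1.47320,0.98875,-1.34273,0.15945,-0.19635,-0.08404,0.50522,0.14168,-0.51994
46,-1.49978,0.99177,-1.31748,0.14181,-0.19803,-0.08371,0.50439,0.15354,-0.49870
47,-1.52586,0.99445,-1.29214,0.12552,-0.19970,-0.08336,0.50358,0.16523,-0.47704
48,-1.55143,0.99681,-1.26675,0.11052,-0.20136,-0.08299,0.50279,0.17674,-0.45505
49,-1.57649,0.99889,-1.24135,0.09676,-0.20302,-0.08262,0.50202,0.18805,-0.43282
50,-1.60105,1.00070,-1.21597,0.08420,-0.20467,-0.08225,0.50127,0.19914,-0.41043
51,-1.62510,1.00228,-1.19066,0.07276,-0.20631,-0.08188,0.50053,0.20999,-0.38796
52,-1.64864,1.00364,-1.16545,0.06241,-0.20795,-0.08151,0.49981,0.22059,-0.36547
53,-1.67169,1.00480,-1.14039,0.05309,-0.20957,-0.08115,0.49910,0.23093,-0.34305
54,-1.69423,1.00578,-1.11551,0.04476,-0.21119,-0.08080,0.49839,0.24099,-0.32075
55,-1.71628,1.00661,-1.09086,0.03739,-0.21279,-0.08047,0.49770,0.25075,-0.29866
56,-1.73784,1.00730,-1.06649,0.03094,-0.21437,-0.08015,0.49702,0.26021,-0.27684
57,-1.75892,1.00787,-1.04245,0.02539,-0.21594,-0.07986,0.49634,0.26935,-0.25538
58,-1.77952,1.00834,-1.01878,0.02069,-0.21749,-0.07958,0.49567,0.27816,-0.23433
59,-1.79965,1.00872,-0.99548,0.01681,-0.21901,-0.07933,0.49501,0.28663,-0.21374
60,-1.81932,1.00903,-0.97257,0.01365,-0.22052,-0.07910,0.49435,0.29475,-0.19362
61,-1.83853,1.00928,-0.95003,0.01115,-0.22199,-0.07890,0.49370,0.30252,-0.17399
62,-1.85730,1.00949,-0.92786,0.00920,-0.22344,-0.07872,0.49306,0.30993,-0.15481
63,-1.87563,1.00967,-0.90606,0.00772,-0.22486,-0.07857,0.49242,0.31698,-0.13609
64,-1.89353,1.00982,-0.88464,0.00664,-0.22625,-0.07844,0.49180,0.32370,-0.11780
65,-1.91101,1.00995,-0.86362,0.00590,-0.22760,-0.07834,0.49118,0.33007,-0.09993
66,-1.92807,1.01007,-0.84301,0.00546,-0.22893,-0.07827,0.49056,0.33612,-0.08249
67,-1.94472,1.01019,-0.82282,0.00529,-0.23022,-0.07821,0.48996,0.34185,-0.06547
68,-1.96097,1.01030,-0.80306,0.00533,-0.23147,-0.07818,0.48936,0.34728,-0.04887
69,-1.97683,1.01042,-0.78374,0.00558,-0.23270,-0.07818,0.48877,0.35241,-0.03269
70,-1.99232,1.01054,-0.76488,0.00601,-0.23388,-0.07819,0.48819,0.35724,-0.01693
71,-2.00743,1.01067,-0.74646,0.00660,-0.23504,-0.07822,0.48762,,
# final q (rad): -2.00743 1.01067


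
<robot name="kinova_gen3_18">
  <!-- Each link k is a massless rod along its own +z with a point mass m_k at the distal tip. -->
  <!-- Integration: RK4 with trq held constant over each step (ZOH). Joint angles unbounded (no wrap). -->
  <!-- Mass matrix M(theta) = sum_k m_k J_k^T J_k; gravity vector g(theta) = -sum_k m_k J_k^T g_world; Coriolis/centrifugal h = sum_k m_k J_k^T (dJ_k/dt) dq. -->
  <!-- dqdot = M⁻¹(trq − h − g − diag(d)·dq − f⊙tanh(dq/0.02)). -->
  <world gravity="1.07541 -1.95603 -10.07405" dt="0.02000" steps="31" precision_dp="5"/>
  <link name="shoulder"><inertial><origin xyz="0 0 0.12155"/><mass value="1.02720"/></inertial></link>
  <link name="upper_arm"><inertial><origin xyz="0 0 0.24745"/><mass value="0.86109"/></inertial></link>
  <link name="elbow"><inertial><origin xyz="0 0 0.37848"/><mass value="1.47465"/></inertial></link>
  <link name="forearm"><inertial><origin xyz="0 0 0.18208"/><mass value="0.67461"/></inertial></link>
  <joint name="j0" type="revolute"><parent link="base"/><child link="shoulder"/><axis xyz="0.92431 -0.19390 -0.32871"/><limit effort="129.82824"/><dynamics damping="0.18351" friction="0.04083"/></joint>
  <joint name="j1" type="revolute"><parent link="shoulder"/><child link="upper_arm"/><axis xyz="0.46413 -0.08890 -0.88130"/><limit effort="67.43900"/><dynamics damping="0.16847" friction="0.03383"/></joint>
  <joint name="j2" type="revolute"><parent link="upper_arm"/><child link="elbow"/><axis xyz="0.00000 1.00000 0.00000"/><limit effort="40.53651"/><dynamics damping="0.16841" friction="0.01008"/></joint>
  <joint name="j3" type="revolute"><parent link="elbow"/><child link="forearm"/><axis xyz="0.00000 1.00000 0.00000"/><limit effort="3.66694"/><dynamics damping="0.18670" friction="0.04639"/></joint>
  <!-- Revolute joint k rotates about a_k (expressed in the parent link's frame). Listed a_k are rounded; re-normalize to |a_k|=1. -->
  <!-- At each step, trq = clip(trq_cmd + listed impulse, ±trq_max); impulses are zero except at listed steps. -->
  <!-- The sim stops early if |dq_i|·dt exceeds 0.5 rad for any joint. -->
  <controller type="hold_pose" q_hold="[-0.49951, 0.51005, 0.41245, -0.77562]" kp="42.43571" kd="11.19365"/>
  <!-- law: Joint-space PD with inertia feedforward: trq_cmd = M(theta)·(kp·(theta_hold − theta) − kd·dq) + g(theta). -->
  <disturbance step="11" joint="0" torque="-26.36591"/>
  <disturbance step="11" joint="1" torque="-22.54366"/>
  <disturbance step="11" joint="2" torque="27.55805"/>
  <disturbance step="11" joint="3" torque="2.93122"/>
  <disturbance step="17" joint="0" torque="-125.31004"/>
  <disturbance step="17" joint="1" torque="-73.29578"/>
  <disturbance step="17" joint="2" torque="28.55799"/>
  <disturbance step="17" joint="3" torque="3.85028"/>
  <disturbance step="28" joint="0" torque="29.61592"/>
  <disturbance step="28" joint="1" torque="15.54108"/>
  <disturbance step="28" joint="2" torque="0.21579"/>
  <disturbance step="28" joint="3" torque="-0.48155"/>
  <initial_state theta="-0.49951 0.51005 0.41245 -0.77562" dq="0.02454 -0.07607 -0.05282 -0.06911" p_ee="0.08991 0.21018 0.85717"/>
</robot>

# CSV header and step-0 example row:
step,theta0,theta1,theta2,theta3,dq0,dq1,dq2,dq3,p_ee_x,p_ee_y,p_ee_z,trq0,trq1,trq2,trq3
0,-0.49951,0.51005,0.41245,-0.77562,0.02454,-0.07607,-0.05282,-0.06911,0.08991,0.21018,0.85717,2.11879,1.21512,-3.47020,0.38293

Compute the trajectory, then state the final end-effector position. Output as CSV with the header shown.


step,theta0,theta1,theta2,theta3,dq0,dq1,dq2,dq3,p_ee_x,p_ee_y,p_ee_z,trq0,trq1,trq2,trq3
1,-0.49948,0.50946,0.41164,-0.77616,-0.00474,-0.01422,-0.03420,-0.00873,0.08952,0.21053,0.85712,2.08116,1.19417,-3.49813,0.37058
2,-0.49968,0.50944,0.41108,-0.77612,-0.00420,-0.00930,-0.02508,-0.00570,0.08928,0.21079,0.85711,2.04315,1.18042,-3.52302,0.36653
3,-0.49984,0.50945,0.41068,-0.77608,-0.00206,-0.00844,-0.01810,-0.00580,0.08910,0.21098,0.85710,2.00975,1.16885,-3.54492,0.36337
4,-0.49997,0.50948,0.41040,-0.77603,-0.00038,-0.00761,-0.01247,-0.00549,0.08897,0.21111,0.85709,1.98100,1.15894,-3.56399,0.36054
5,-0.50007,0.50953,0.41023,-0.77598,0.00104,-0.00708,-0.00798,-0.00530,0.08890,0.21120,0.85709,1.95631,1.15045,-3.58045,0.35810
6,-0.50014,0.50959,0.41014,-0.77593,0.00219,-0.00668,-0.00446,-0.00511,0.08886,0.21125,0.85709,1.93519,1.14321,-3.59457,0.35598
7,-0.50019,0.50966,0.41011,-0.77587,0.00312,-0.00640,-0.00173,-0.00498,0.08885,0.21127,0.85709,1.91717,1.13702,-3.60665,0.35416
8,-0.50023,0.50973,0.41013,-0.77582,0.00384,-0.00618,0.00036,-0.00487,0.08886,0.21126,0.85709,1.90185,1.13177,-3.61695,0.35259
9,-0.50025,0.50981,0.41019,-0.77576,0.00439,-0.00603,0.00192,-0.00480,0.08888,0.21124,0.85710,1.88886,1.12732,-3.62574,0.35124
10,-0.50027,0.50989,0.41027,-0.77570,0.00480,-0.00591,0.00306,-0.00476,0.08892,0.21121,0.85710,1.87788,1.12357,-3.63322,0.35008
11,-0.50028,0.50997,0.41038,-0.77564,0.00509,-0.00584,0.00386,-0.00473,0.08897,0.21117,0.85711,-24.49727,-21.42324,23.91846,3.28030
12,-0.49709,0.49456,0.42305,-0.78691,0.30661,-1.50911,1.26468,-1.04366,0.09591,0.21284,0.85471,8.07343,6.35445,-10.17531,-0.37809
13,-0.49337,0.47145,0.44591,-0.80128,0.06518,-0.81019,1.02182,-0.43223,0.10859,0.21581,0.85057,7.25911,5.55032,-9.39386,-0.33807
14,-0.49313,0.45915,0.46388,-0.80641,-0.03400,-0.43694,0.77529,-0.10284,0.11873,0.21806,0.84755,6.52179,4.89428,-8.65981,-0.28065
15,-0.49403,0.45233,0.47715,-0.80686,-0.05447,-0.24830,0.55645,0.02644,0.12645,0.21968,0.84541,5.84380,4.32927,-7.99205,-0.21001
16,-0.49511,0.44858,0.48653,-0.80637,-0.05387,-0.12803,0.38219,0.02055,0.13189,0.22077,0.84391,5.23375,3.83199,-7.39275,-0.12822
17,-0.49612,0.44687,0.49272,-0.80604,-0.04651,-0.04378,0.23662,0.01422,0.13537,0.22143,0.84290,-120.62235,-67.43900,21.69867,3.66694
18,-0.54782,0.50334,0.52816,-0.80030,-5.02038,5.38789,3.34860,0.67030,0.14834,0.23485,0.83472,33.57498,20.32311,-12.82106,-0.85271
19,-0.62228,0.57163,0.58049,-0.78717,-2.52294,1.68997,1.87135,0.58250,0.16844,0.25725,0.82053,28.88732,18.60060,-10.94260,-0.65592
20,-0.66076,0.59175,0.60933,-0.77699,-1.35265,0.38212,1.02698,0.41686,0.18241,0.27395,0.81015,24.88131,16.46009,-9.76619,-0.52363
21,-0.68118,0.59408,0.62465,-0.77026,-0.70993,-0.11297,0.51822,0.25477,0.19159,0.28616,0.80288,21.43125,14.33295,-8.89023,-0.41348
22,-0.69162,0.59036,0.63176,-0.76647,-0.34415,-0.24420,0.19987,0.12656,0.19697,0.29464,0.79819,18.43558,12.34801,-8.16281,-0.31366
23,-0.69605,0.58527,0.63351,-0.76494,-0.10579,-0.25368,-0.02112,0.02962,0.19933,0.30002,0.79564,15.82383,10.56313,-7.52849,-0.22209
24,-0.69653,0.58058,0.63146,-0.76481,0.04747,-0.19969,-0.18117,0.00898,0.19936,0.30285,0.79484,13.55034,8.98490,-6.97019,-0.14688
25,-0.69461,0.57740,0.62674,-0.76485,0.14117,-0.11282,-0.29179,0.00456,0.19766,0.30362,0.79546,11.58365,7.60685,-6.47319,-0.07950
26,-0.69103,0.57578,0.62009,-0.76491,0.21393,-0.04494,-0.37508,0.00454,0.19464,0.30274,0.79717,9.87534,6.41434,-6.03353,-0.01957
27,-0.68615,0.57531,0.61198,-0.76496,0.27466,-0.00237,-0.43785,0.00444,0.19063,0.30058,0.79968,8.39940,5.39200,-5.64870,0.03343
28,-0.68007,0.57533,0.60275,-0.76502,0.33221,0.00706,-0.48725,0.00421,0.18590,0.29745,0.80275,36.74895,20.06717,-5.10006,-0.40215
29,-0.65899,0.55925,0.58761,-0.77403,1.72462,-1.53854,-1.00297,-0.83298,0.17904,0.29052,0.80771,-0.83285,0.12628,-5.08852,0.21160
30,-0.62947,0.53536,0.56932,-0.78553,1.24023,-0.86555,-0.83383,-0.35033,0.17095,0.28052,0.81392,-0.71869,-0.01192,-4.81694,0.21059
31,-0.60809,0.52263,0.55385,-0.78971,0.90957,-0.42491,-0.71766,-0.08524,0.16370,0.27137,0.81950,,,,
# final p_ee position (m): 0.16370 0.27137 0.81950


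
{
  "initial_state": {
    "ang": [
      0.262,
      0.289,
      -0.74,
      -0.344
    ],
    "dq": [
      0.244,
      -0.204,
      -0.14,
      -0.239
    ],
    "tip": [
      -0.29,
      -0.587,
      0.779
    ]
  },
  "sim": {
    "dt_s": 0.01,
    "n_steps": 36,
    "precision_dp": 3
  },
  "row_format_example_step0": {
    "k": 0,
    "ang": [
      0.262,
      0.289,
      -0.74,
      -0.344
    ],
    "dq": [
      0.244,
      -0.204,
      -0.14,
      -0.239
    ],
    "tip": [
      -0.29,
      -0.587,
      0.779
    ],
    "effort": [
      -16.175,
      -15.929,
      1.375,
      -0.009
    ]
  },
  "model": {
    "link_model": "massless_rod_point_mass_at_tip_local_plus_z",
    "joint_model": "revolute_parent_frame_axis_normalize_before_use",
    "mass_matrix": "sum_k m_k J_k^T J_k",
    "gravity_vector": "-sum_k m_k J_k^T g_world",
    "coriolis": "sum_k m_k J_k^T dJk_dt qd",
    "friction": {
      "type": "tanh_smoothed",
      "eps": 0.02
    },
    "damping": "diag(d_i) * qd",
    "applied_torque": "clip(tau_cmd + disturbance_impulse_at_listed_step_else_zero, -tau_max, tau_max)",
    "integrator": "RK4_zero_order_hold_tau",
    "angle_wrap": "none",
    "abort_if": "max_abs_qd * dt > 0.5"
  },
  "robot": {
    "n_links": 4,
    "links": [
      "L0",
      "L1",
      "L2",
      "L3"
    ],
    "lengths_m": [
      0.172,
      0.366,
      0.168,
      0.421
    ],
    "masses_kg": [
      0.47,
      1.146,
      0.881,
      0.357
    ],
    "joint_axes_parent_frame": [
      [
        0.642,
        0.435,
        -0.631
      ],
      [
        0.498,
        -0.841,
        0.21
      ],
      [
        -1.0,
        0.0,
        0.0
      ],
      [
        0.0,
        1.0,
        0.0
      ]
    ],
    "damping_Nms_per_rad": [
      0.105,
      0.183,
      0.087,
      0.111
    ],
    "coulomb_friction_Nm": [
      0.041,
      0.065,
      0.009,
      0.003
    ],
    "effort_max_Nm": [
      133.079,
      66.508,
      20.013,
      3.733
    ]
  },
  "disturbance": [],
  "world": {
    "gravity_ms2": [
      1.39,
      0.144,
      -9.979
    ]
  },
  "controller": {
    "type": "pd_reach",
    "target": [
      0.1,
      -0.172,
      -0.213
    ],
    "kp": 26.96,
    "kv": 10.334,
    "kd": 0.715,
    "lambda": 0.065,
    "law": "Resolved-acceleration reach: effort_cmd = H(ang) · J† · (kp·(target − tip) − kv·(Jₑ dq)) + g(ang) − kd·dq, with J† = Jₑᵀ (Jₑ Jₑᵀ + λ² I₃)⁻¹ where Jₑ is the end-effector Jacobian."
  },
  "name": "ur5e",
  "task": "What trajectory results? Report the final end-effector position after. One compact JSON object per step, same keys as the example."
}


{"k":1,"ang":[0.261,0.285,-0.747,-0.349],"dq":[-0.39,-0.661,-1.254,-0.778],"tip":[-0.289,-0.587,0.778],"effort":[-14.572,-14.326,2.307,0.385]}
{"k":2,"ang":[0.255,0.276,-0.764,-0.359],"dq":[-0.895,-1.019,-2.09,-1.112],"tip":[-0.288,-0.586,0.774],"effort":[-13.091,-12.615,2.881,0.586]}
{"k":3,"ang":[0.244,0.265,-0.788,-0.371],"dq":[-1.286,-1.299,-2.709,-1.294],"tip":[-0.285,-0.585,0.769],"effort":[-11.74,-10.889,3.201,0.655]}
{"k":4,"ang":[0.23,0.251,-0.817,-0.384],"dq":[-1.583,-1.515,-3.162,-1.364],"tip":[-0.281,-0.582,0.764],"effort":[-10.521,-9.224,3.347,0.638]}
{"k":5,"ang":[0.213,0.235,-0.85,-0.398],"dq":[-1.804,-1.68,-3.487,-1.356],"tip":[-0.276,-0.579,0.758],"effort":[-9.431,-7.668,3.378,0.568]}
{"k":6,"ang":[0.194,0.217,-0.886,-0.411],"dq":[-1.965,-1.805,-3.716,-1.293],"tip":[-0.271,-0.576,0.752],"effort":[-8.463,-6.252,3.335,0.467]}
{"k":7,"ang":[0.173,0.199,-0.924,-0.423],"dq":[-2.078,-1.897,-3.872,-1.193],"tip":[-0.265,-0.571,0.746],"effort":[-7.605,-4.989,3.25,0.353]}
{"k":8,"ang":[0.152,0.179,-0.964,-0.435],"dq":[-2.156,-1.962,-3.973,-1.071],"tip":[-0.258,-0.567,0.739],"effort":[-6.846,-3.877,3.141,0.236]}
{"k":9,"ang":[0.13,0.16,-1.004,-0.445],"dq":[-2.207,-2.005,-4.032,-0.936],"tip":[-0.251,-0.562,0.733],"effort":[-6.173,-2.911,3.024,0.124]}
{"k":10,"ang":[0.108,0.139,-1.044,-0.453],"dq":[-2.237,-2.031,-4.061,-0.797],"tip":[-0.244,-0.556,0.727],"effort":[-5.574,-2.079,2.907,0.021]}
{"k":11,"ang":[0.086,0.119,-1.085,-0.461],"dq":[-2.253,-2.043,-4.066,-0.657],"tip":[-0.236,-0.55,0.721],"effort":[-5.04,-1.367,2.797,-0.07]}
{"k":12,"ang":[0.063,0.099,-1.125,-0.466],"dq":[-2.257,-2.043,-4.054,-0.522],"tip":[-0.228,-0.544,0.715],"effort":[-4.559,-0.762,2.697,-0.149]}
{"k":13,"ang":[0.041,0.078,-1.166,-0.471],"dq":[-2.253,-2.033,-4.029,-0.392],"tip":[-0.221,-0.538,0.709],"effort":[-4.125,-0.249,2.609,-0.215]}
{"k":14,"ang":[0.018,0.058,-1.206,-0.474],"dq":[-2.244,-2.015,-3.995,-0.269],"tip":[-0.213,-0.531,0.702],"effort":[-3.73,0.185,2.535,-0.27]}
{"k":15,"ang":[-0.004,0.038,-1.246,-0.476],"dq":[-2.23,-1.991,-3.953,-0.155],"tip":[-0.206,-0.524,0.696],"effort":[-3.369,0.551,2.473,-0.314]}
{"k":16,"ang":[-0.026,0.018,-1.285,-0.477],"dq":[-2.213,-1.961,-3.907,-0.048],"tip":[-0.199,-0.517,0.69],"effort":[-3.036,0.859,2.425,-0.348]}
{"k":17,"ang":[-0.048,-0.001,-1.324,-0.477],"dq":[-2.194,-1.926,-3.856,0.049],"tip":[-0.192,-0.51,0.683],"effort":[-2.726,1.119,2.39,-0.373]}
{"k":18,"ang":[-0.07,-0.02,-1.362,-0.477],"dq":[-2.174,-1.888,-3.803,0.138],"tip":[-0.185,-0.503,0.676],"effort":[-2.438,1.339,2.366,-0.391]}
{"k":19,"ang":[-0.092,-0.039,-1.4,-0.475],"dq":[-2.153,-1.846,-3.748,0.219],"tip":[-0.178,-0.496,0.67],"effort":[-2.167,1.525,2.353,-0.402]}
{"k":20,"ang":[-0.113,-0.057,-1.437,-0.472],"dq":[-2.132,-1.801,-3.692,0.293],"tip":[-0.172,-0.488,0.663],"effort":[-1.914,1.684,2.35,-0.409]}
{"k":21,"ang":[-0.134,-0.075,-1.474,-0.469],"dq":[-2.11,-1.754,-3.635,0.36],"tip":[-0.166,-0.481,0.656],"effort":[-1.674,1.82,2.355,-0.412]}
{"k":22,"ang":[-0.155,-0.092,-1.51,-0.465],"dq":[-2.089,-1.704,-3.577,0.42],"tip":[-0.16,-0.474,0.648],"effort":[-1.446,1.938,2.369,-0.411]}
{"k":23,"ang":[-0.176,-0.109,-1.545,-0.461],"dq":[-2.067,-1.652,-3.518,0.474],"tip":[-0.155,-0.467,0.641],"effort":[-1.23,2.041,2.389,-0.408]}
{"k":24,"ang":[-0.197,-0.125,-1.58,-0.456],"dq":[-2.046,-1.599,-3.46,0.522],"tip":[-0.15,-0.459,0.633],"effort":[-1.024,2.131,2.415,-0.403]}
{"k":25,"ang":[-0.217,-0.141,-1.614,-0.45],"dq":[-2.026,-1.543,-3.401,0.565],"tip":[-0.145,-0.452,0.625],"effort":[-0.826,2.212,2.446,-0.396]}
{"k":26,"ang":[-0.237,-0.156,-1.648,-0.444],"dq":[-2.006,-1.486,-3.343,0.602],"tip":[-0.14,-0.445,0.617],"effort":[-0.636,2.283,2.481,-0.388]}
{"k":27,"ang":[-0.257,-0.171,-1.681,-0.438],"dq":[-1.986,-1.428,-3.285,0.634],"tip":[-0.136,-0.438,0.609],"effort":[-0.452,2.348,2.52,-0.379]}
{"k":28,"ang":[-0.277,-0.185,-1.714,-0.432],"dq":[-1.967,-1.368,-3.227,0.661],"tip":[-0.132,-0.432,0.601],"effort":[-0.274,2.407,2.562,-0.37]}
{"k":29,"ang":[-0.297,-0.198,-1.746,-0.425],"dq":[-1.949,-1.306,-3.169,0.683],"tip":[-0.128,-0.425,0.592],"effort":[-0.1,2.46,2.606,-0.359]}
{"k":30,"ang":[-0.316,-0.211,-1.777,-0.418],"dq":[-1.93,-1.244,-3.111,0.701],"tip":[-0.125,-0.418,0.583],"effort":[0.07,2.509,2.652,-0.349]}
{"k":31,"ang":[-0.335,-0.223,-1.808,-0.411],"dq":[-1.913,-1.18,-3.054,0.715],"tip":[-0.121,-0.412,0.575],"effort":[0.236,2.553,2.699,-0.337]}
{"k":32,"ang":[-0.354,-0.234,-1.838,-0.404],"dq":[-1.895,-1.114,-2.998,0.724],"tip":[-0.118,-0.405,0.566],"effort":[0.401,2.593,2.747,-0.326]}
{"k":33,"ang":[-0.373,-0.245,-1.868,-0.396],"dq":[-1.878,-1.048,-2.942,0.73],"tip":[-0.115,-0.399,0.557],"effort":[0.565,2.629,2.795,-0.315]}
{"k":34,"ang":[-0.392,-0.255,-1.897,-0.389],"dq":[-1.861,-0.981,-2.887,0.732],"tip":[-0.112,-0.393,0.548],"effort":[0.728,2.661,2.844,-0.303]}
{"k":35,"ang":[-0.41,-0.265,-1.925,-0.382],"dq":[-1.845,-0.913,-2.832,0.731],"tip":[-0.11,-0.387,0.538],"effort":[0.891,2.688,2.893,-0.292]}
{"k":36,"ang":[-0.429,-0.274,-1.954,-0.374],"dq":[-1.828,-0.844,-2.778,0.726],"tip":[-0.107,-0.381,0.529]}
{"summary": "final tip position (m): -0.107 -0.381 0.529"}
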